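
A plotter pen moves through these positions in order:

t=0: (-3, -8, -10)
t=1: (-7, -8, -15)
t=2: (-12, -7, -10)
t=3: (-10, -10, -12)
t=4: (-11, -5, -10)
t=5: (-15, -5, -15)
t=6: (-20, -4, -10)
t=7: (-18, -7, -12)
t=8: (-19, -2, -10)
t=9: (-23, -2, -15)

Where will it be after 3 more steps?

The moves between consecutive positions are (-4, +0, -5), (-5, +1, +5), (+2, -3, -2), (-1, +5, +2), (-4, +0, -5), (-5, +1, +5), (+2, -3, -2), (-1, +5, +2), (-4, +0, -5); they repeat the 4-cycle [(-4, +0, -5), (-5, +1, +5), (+2, -3, -2), (-1, +5, +2)].
step 10: apply (-5, +1, +5) → (-28, -1, -10)
step 11: apply (+2, -3, -2) → (-26, -4, -12)
step 12: apply (-1, +5, +2) → (-27, 1, -10)

(-27, 1, -10)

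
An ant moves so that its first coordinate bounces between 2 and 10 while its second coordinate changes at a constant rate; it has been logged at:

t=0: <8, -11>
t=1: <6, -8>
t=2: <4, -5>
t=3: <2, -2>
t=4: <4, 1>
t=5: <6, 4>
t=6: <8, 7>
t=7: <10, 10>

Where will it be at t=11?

The first coordinate reflects between 2 and 10, moving 2 per step.
  step 8: 10 → 8
  step 9: 8 → 6
  step 10: 6 → 4
  step 11: 4 → 2
The second coordinate changes by +3 each step: at step 11 it is 22.

<2, 22>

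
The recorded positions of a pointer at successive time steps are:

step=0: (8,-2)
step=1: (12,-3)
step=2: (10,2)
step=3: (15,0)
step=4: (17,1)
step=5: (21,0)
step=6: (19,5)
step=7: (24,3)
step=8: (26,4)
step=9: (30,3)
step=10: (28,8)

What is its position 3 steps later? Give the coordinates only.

(39,6)

Step-to-step displacements: (+4,-1), (-2,+5), (+5,-2), (+2,+1), (+4,-1), (-2,+5), (+5,-2), (+2,+1), (+4,-1), (-2,+5) — a repeating cycle of length 4.
step 11: apply (+5,-2) → (33,6)
step 12: apply (+2,+1) → (35,7)
step 13: apply (+4,-1) → (39,6)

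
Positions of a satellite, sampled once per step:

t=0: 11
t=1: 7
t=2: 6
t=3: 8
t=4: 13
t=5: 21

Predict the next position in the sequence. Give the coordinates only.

32

Taking differences between consecutive positions: -4, -1, +2, +5, +8. These grow by +3 each step.
step 6: 21 + 11 → 32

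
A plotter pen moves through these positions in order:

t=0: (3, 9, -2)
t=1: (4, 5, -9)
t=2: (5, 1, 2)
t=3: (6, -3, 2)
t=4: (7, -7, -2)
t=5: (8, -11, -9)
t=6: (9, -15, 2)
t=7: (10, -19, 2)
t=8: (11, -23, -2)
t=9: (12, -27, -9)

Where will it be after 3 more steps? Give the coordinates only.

(15, -39, -2)

First: linear, +1 per step → 15 at step 12.
Second: linear, -4 per step → -39 at step 12.
Third: cycles through -2, -9, 2, 2 every 4 steps. Step 12 lands at position 0 of the cycle → -2.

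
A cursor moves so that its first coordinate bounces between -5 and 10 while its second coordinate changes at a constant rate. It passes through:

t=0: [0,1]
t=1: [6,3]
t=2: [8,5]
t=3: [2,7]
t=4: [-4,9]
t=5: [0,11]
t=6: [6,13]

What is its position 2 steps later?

[2,17]

The first coordinate reflects between -5 and 10, moving 6 per step.
  step 7: 6 → 8
  step 8: 8 → 2
The second coordinate changes by +2 each step: at step 8 it is 17.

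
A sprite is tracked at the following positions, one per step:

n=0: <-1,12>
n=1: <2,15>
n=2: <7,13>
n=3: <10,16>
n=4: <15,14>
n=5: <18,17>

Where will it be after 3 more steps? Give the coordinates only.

Differencing gives <+3,+3>, <+5,-2>, <+3,+3>, <+5,-2>, <+3,+3>. This is the pattern <+3,+3>, <+5,-2> repeated.
step 6: apply <+5,-2> → <23,15>
step 7: apply <+3,+3> → <26,18>
step 8: apply <+5,-2> → <31,16>

<31,16>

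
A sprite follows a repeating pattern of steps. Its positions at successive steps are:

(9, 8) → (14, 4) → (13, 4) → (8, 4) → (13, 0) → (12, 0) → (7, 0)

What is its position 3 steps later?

The moves between consecutive positions are (+5, -4), (-1, +0), (-5, +0), (+5, -4), (-1, +0), (-5, +0); they repeat the 3-cycle [(+5, -4), (-1, +0), (-5, +0)].
step 7: apply (+5, -4) → (12, -4)
step 8: apply (-1, +0) → (11, -4)
step 9: apply (-5, +0) → (6, -4)

(6, -4)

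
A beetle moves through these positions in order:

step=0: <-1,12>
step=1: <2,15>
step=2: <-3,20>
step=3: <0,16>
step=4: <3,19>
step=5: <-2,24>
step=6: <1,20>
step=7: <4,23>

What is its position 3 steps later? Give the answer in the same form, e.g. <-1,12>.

<5,27>

The moves between consecutive positions are <+3,+3>, <-5,+5>, <+3,-4>, <+3,+3>, <-5,+5>, <+3,-4>, <+3,+3>; they repeat the 3-cycle [<+3,+3>, <-5,+5>, <+3,-4>].
step 8: apply <-5,+5> → <-1,28>
step 9: apply <+3,-4> → <2,24>
step 10: apply <+3,+3> → <5,27>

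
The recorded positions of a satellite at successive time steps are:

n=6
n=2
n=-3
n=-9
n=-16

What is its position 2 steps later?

Successive displacements: -4, -5, -6, -7 — each changes by -1.
step 5: -16 − 8 → n=-24
step 6: -24 − 9 → n=-33

n=-33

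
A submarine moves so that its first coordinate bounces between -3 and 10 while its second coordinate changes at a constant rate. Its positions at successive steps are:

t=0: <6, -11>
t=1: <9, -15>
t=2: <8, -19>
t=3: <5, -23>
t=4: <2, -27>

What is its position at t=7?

<1, -39>

The first coordinate reflects between -3 and 10, moving 3 per step.
  step 5: 2 → -1
  step 6: -1 → -2
  step 7: -2 → 1
The second coordinate changes by -4 each step: at step 7 it is -39.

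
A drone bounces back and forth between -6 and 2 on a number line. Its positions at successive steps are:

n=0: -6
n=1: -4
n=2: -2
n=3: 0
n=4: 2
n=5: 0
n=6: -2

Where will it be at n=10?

-2

The value travels 2 per step and bounces off the walls at -6 and 2.
  step 7: -2 → -4
  step 8: -4 → -6
  step 9: -6 → -4
  step 10: -4 → -2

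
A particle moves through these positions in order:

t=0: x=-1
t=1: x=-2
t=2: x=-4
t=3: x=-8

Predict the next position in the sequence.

x=-16

Consecutive displacements -1, -2, -4 scale by a factor of 2 each step.
step 4: -8 − 8 → x=-16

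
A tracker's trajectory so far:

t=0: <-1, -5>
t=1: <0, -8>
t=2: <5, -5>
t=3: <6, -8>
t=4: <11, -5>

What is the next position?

<12, -8>

The moves between consecutive positions are <+1, -3>, <+5, +3>, <+1, -3>, <+5, +3>; they repeat the 2-cycle [<+1, -3>, <+5, +3>].
step 5: apply <+1, -3> → <12, -8>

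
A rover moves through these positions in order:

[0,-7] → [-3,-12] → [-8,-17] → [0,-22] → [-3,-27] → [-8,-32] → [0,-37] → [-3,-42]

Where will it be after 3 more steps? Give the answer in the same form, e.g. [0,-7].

[-3,-57]

The first coordinate repeats the cycle [0, -3, -8] with period 3; step 10 mod 3 = 1, giving -3.
The second coordinate changes by -5 each step, so at step 10 it is -7 + 10·(-5) = -57.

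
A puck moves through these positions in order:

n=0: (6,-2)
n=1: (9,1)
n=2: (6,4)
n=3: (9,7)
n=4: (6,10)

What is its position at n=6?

The first coordinate repeats the cycle [6, 9] with period 2; step 6 mod 2 = 0, giving 6.
The second coordinate changes by +3 each step, so at step 6 it is -2 + 6·(3) = 16.

(6,16)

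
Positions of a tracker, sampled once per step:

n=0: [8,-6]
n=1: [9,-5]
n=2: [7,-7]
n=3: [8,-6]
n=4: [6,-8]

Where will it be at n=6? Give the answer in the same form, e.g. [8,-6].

[5,-9]

The moves between consecutive positions are [+1,+1], [-2,-2], [+1,+1], [-2,-2]; they repeat the 2-cycle [[+1,+1], [-2,-2]].
step 5: apply [+1,+1] → [7,-7]
step 6: apply [-2,-2] → [5,-9]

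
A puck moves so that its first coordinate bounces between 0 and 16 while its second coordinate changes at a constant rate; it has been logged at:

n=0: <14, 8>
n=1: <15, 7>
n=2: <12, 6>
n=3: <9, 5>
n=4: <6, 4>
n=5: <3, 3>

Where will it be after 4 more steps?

<9, -1>

The first coordinate reflects between 0 and 16, moving 3 per step.
  step 6: 3 → 0
  step 7: 0 → 3
  step 8: 3 → 6
  step 9: 6 → 9
The second coordinate changes by -1 each step: at step 9 it is -1.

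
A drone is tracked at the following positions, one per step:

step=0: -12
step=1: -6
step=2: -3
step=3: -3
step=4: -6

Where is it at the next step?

-12

Successive displacements: +6, +3, +0, -3 — each changes by -3.
step 5: -6 − 6 → -12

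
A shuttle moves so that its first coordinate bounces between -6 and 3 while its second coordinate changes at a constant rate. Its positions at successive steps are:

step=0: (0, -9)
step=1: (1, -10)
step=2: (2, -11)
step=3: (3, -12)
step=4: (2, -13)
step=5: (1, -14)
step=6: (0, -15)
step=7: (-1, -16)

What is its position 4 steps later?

The first coordinate travels 1 per step and bounces off the walls at -6 and 3.
  step 8: -1 → -2
  step 9: -2 → -3
  step 10: -3 → -4
  step 11: -4 → -5
The second coordinate changes by -1 each step: at step 11 it is -20.

(-5, -20)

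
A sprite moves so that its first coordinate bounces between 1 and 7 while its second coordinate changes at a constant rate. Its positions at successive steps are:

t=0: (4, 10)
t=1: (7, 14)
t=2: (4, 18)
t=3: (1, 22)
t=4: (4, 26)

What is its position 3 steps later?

(1, 38)

The first coordinate travels 3 per step and bounces off the walls at 1 and 7.
  step 5: 4 → 7
  step 6: 7 → 4
  step 7: 4 → 1
The second coordinate changes by +4 each step: at step 7 it is 38.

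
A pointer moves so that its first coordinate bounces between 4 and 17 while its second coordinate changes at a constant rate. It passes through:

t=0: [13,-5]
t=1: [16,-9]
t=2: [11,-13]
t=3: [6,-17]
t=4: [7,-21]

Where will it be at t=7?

[12,-33]

The first coordinate travels 5 per step and bounces off the walls at 4 and 17.
  step 5: 7 → 12
  step 6: 12 → 17
  step 7: 17 → 12
The second coordinate changes by -4 each step: at step 7 it is -33.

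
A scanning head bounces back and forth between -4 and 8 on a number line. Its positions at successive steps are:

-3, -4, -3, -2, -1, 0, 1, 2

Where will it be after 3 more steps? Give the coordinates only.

5

The value travels 1 per step and bounces off the walls at -4 and 8.
  step 8: 2 → 3
  step 9: 3 → 4
  step 10: 4 → 5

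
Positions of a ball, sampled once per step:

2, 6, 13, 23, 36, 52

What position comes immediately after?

71

Taking differences between consecutive positions: +4, +7, +10, +13, +16. These grow by +3 each step.
step 6: 52 + 19 → 71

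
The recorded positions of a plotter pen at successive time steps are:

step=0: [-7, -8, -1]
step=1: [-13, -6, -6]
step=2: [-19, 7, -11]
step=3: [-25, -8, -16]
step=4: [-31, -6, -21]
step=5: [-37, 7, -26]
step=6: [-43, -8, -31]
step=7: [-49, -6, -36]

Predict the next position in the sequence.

First: linear, -6 per step → -55 at step 8.
Second: cycles through -8, -6, 7 every 3 steps. Step 8 lands at position 2 of the cycle → 7.
Third: linear, -5 per step → -41 at step 8.

[-55, 7, -41]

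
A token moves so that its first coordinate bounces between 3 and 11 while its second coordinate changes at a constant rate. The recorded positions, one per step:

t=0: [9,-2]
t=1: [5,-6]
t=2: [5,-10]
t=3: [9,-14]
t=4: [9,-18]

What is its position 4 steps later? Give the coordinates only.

The first coordinate travels 4 per step and bounces off the walls at 3 and 11.
  step 5: 9 → 5
  step 6: 5 → 5
  step 7: 5 → 9
  step 8: 9 → 9
The second coordinate changes by -4 each step: at step 8 it is -34.

[9,-34]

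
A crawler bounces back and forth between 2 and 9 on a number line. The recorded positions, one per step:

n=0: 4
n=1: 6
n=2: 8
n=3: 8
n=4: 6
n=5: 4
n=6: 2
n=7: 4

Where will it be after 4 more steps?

The value reflects between 2 and 9, moving 2 per step.
  step 8: 4 → 6
  step 9: 6 → 8
  step 10: 8 → 8
  step 11: 8 → 6

6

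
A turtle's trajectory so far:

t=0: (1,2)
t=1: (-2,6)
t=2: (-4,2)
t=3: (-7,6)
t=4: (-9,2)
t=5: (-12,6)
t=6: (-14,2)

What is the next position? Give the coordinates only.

(-17,6)

The moves between consecutive positions are (-3,+4), (-2,-4), (-3,+4), (-2,-4), (-3,+4), (-2,-4); they repeat the 2-cycle [(-3,+4), (-2,-4)].
step 7: apply (-3,+4) → (-17,6)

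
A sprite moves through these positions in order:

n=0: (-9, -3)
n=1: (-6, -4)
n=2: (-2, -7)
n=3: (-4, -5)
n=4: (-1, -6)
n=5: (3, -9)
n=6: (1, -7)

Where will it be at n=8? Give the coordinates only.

Step-to-step displacements: (+3, -1), (+4, -3), (-2, +2), (+3, -1), (+4, -3), (-2, +2) — a repeating cycle of length 3.
step 7: apply (+3, -1) → (4, -8)
step 8: apply (+4, -3) → (8, -11)

(8, -11)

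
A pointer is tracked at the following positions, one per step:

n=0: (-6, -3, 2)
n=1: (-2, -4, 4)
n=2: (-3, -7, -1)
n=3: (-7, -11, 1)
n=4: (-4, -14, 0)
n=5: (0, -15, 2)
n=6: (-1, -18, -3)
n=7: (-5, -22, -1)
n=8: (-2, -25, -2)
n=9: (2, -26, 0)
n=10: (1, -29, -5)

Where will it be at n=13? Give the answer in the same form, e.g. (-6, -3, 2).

(4, -37, -2)

Differencing gives (+4, -1, +2), (-1, -3, -5), (-4, -4, +2), (+3, -3, -1), (+4, -1, +2), (-1, -3, -5), (-4, -4, +2), (+3, -3, -1), (+4, -1, +2), (-1, -3, -5). This is the pattern (+4, -1, +2), (-1, -3, -5), (-4, -4, +2), (+3, -3, -1) repeated.
step 11: apply (-4, -4, +2) → (-3, -33, -3)
step 12: apply (+3, -3, -1) → (0, -36, -4)
step 13: apply (+4, -1, +2) → (4, -37, -2)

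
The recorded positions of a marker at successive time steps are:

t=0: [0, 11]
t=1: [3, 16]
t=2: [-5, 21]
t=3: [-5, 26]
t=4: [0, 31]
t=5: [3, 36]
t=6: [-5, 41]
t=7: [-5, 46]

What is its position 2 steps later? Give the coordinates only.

[3, 56]

First: cycles through 0, 3, -5, -5 every 4 steps. Step 9 lands at position 1 of the cycle → 3.
Second: linear, +5 per step → 56 at step 9.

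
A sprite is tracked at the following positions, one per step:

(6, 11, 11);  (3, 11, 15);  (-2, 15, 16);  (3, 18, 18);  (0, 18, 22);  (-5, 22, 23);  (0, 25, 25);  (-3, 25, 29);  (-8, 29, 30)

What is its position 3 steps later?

Step-to-step displacements: (-3, +0, +4), (-5, +4, +1), (+5, +3, +2), (-3, +0, +4), (-5, +4, +1), (+5, +3, +2), (-3, +0, +4), (-5, +4, +1) — a repeating cycle of length 3.
step 9: apply (+5, +3, +2) → (-3, 32, 32)
step 10: apply (-3, +0, +4) → (-6, 32, 36)
step 11: apply (-5, +4, +1) → (-11, 36, 37)

(-11, 36, 37)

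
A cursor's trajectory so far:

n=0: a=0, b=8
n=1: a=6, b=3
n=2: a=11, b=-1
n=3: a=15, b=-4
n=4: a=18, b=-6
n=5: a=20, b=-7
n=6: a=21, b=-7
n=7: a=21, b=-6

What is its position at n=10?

Successive displacements: (+6, -5), (+5, -4), (+4, -3), (+3, -2), (+2, -1), (+1, +0), (+0, +1) — each changes by (-1, +1).
step 8: a=21, b=-6 + (-1, +2) → a=20, b=-4
step 9: a=20, b=-4 + (-2, +3) → a=18, b=-1
step 10: a=18, b=-1 + (-3, +4) → a=15, b=3

a=15, b=3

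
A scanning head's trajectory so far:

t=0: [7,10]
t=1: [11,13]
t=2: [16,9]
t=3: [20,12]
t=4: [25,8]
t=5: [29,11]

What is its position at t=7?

[38,10]

Differencing gives [+4,+3], [+5,-4], [+4,+3], [+5,-4], [+4,+3]. This is the pattern [+4,+3], [+5,-4] repeated.
step 6: apply [+5,-4] → [34,7]
step 7: apply [+4,+3] → [38,10]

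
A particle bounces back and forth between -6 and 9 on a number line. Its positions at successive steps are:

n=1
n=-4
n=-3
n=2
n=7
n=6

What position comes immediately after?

The value reflects between -6 and 9, moving 5 per step.
  step 6: 6 → 1

n=1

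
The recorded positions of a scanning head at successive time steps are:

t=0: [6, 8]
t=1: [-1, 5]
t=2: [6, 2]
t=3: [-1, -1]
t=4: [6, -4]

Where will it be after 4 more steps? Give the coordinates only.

[6, -16]

First: cycles through 6, -1 every 2 steps. Step 8 lands at position 0 of the cycle → 6.
Second: linear, -3 per step → -16 at step 8.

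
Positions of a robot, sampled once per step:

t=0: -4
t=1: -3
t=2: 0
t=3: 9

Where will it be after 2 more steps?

Step-to-step displacements: +1, +3, +9; each is 3× the previous.
step 4: 9 + 27 → 36
step 5: 36 + 81 → 117

117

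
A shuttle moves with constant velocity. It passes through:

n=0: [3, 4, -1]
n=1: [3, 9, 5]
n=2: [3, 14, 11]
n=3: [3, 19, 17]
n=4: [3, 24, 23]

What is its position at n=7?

[3, 39, 41]

Each step adds [+0, +5, +6] to the position.
step 5: [3, 24, 23] + [+0, +5, +6] → [3, 29, 29]
step 6: [3, 29, 29] + [+0, +5, +6] → [3, 34, 35]
step 7: [3, 34, 35] + [+0, +5, +6] → [3, 39, 41]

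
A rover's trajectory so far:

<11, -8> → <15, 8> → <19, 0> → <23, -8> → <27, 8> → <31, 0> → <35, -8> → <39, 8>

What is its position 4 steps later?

The first coordinate changes by +4 each step, so at step 11 it is 11 + 11·(4) = 55.
The second coordinate repeats the cycle [-8, 8, 0] with period 3; step 11 mod 3 = 2, giving 0.

<55, 0>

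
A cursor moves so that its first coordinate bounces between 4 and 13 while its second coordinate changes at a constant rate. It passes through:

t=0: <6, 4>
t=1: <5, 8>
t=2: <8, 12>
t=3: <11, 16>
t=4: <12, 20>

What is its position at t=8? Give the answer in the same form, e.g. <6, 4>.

<8, 36>

The first coordinate travels 3 per step and bounces off the walls at 4 and 13.
  step 5: 12 → 9
  step 6: 9 → 6
  step 7: 6 → 5
  step 8: 5 → 8
The second coordinate changes by +4 each step: at step 8 it is 36.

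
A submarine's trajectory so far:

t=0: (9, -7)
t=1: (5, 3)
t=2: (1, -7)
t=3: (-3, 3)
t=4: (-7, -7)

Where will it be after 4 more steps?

(-23, -7)

The first coordinate changes by -4 each step, so at step 8 it is 9 + 8·(-4) = -23.
The second coordinate repeats the cycle [-7, 3] with period 2; step 8 mod 2 = 0, giving -7.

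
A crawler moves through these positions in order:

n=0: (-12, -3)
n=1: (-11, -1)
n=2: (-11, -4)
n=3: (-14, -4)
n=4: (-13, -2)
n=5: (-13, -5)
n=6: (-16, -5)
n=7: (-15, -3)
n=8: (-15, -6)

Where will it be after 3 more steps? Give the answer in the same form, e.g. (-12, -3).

The moves between consecutive positions are (+1, +2), (+0, -3), (-3, +0), (+1, +2), (+0, -3), (-3, +0), (+1, +2), (+0, -3); they repeat the 3-cycle [(+1, +2), (+0, -3), (-3, +0)].
step 9: apply (-3, +0) → (-18, -6)
step 10: apply (+1, +2) → (-17, -4)
step 11: apply (+0, -3) → (-17, -7)

(-17, -7)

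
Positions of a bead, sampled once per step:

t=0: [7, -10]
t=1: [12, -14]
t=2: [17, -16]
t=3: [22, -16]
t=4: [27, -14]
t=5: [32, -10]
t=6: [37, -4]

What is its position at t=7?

Taking differences between consecutive positions: [+5, -4], [+5, -2], [+5, +0], [+5, +2], [+5, +4], [+5, +6]. These grow by [+0, +2] each step.
step 7: [37, -4] + [+5, +8] → [42, 4]

[42, 4]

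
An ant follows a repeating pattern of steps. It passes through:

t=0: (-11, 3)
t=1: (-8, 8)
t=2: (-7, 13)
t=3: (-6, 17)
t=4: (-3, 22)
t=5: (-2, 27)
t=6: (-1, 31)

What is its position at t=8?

(3, 41)

Step-to-step displacements: (+3, +5), (+1, +5), (+1, +4), (+3, +5), (+1, +5), (+1, +4) — a repeating cycle of length 3.
step 7: apply (+3, +5) → (2, 36)
step 8: apply (+1, +5) → (3, 41)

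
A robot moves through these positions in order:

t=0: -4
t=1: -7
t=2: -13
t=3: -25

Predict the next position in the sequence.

-49

Consecutive displacements -3, -6, -12 scale by a factor of 2 each step.
step 4: -25 − 24 → -49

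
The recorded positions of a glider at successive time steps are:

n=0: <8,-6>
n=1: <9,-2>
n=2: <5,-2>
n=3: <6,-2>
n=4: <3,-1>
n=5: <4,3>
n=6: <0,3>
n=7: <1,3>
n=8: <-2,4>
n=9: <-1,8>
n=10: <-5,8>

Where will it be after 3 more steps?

<-6,13>

Differencing gives <+1,+4>, <-4,+0>, <+1,+0>, <-3,+1>, <+1,+4>, <-4,+0>, <+1,+0>, <-3,+1>, <+1,+4>, <-4,+0>. This is the pattern <+1,+4>, <-4,+0>, <+1,+0>, <-3,+1> repeated.
step 11: apply <+1,+0> → <-4,8>
step 12: apply <-3,+1> → <-7,9>
step 13: apply <+1,+4> → <-6,13>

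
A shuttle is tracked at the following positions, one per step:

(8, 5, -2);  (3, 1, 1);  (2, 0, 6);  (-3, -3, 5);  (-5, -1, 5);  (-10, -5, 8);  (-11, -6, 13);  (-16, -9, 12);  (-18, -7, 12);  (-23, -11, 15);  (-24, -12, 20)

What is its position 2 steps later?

(-31, -13, 19)

Step-to-step displacements: (-5, -4, +3), (-1, -1, +5), (-5, -3, -1), (-2, +2, +0), (-5, -4, +3), (-1, -1, +5), (-5, -3, -1), (-2, +2, +0), (-5, -4, +3), (-1, -1, +5) — a repeating cycle of length 4.
step 11: apply (-5, -3, -1) → (-29, -15, 19)
step 12: apply (-2, +2, +0) → (-31, -13, 19)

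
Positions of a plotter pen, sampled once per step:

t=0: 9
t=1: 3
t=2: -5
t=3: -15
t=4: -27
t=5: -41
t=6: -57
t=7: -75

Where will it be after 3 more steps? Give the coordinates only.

-141

First differences are -6, -8, -10, -12, -14, -16, -18; their common second difference is -2 (constant acceleration).
step 8: -75 − 20 → -95
step 9: -95 − 22 → -117
step 10: -117 − 24 → -141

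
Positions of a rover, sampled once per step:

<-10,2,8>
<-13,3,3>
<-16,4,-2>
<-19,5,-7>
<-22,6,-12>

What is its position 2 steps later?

<-28,8,-22>

Each step adds <-3,+1,-5> to the position.
step 5: <-22,6,-12> + <-3,+1,-5> → <-25,7,-17>
step 6: <-25,7,-17> + <-3,+1,-5> → <-28,8,-22>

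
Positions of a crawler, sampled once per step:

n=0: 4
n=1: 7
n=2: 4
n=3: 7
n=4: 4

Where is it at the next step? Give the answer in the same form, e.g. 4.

7

The jumps are +3, -3, +3, -3 — a geometric progression with ratio -1.
step 5: 4 + 3 → 7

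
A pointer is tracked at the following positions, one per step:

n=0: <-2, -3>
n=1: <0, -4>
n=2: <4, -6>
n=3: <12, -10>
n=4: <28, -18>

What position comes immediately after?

<60, -34>

Step-to-step displacements: <+2, -1>, <+4, -2>, <+8, -4>, <+16, -8>; each is 2× the previous.
step 5: <28, -18> + <+32, -16> → <60, -34>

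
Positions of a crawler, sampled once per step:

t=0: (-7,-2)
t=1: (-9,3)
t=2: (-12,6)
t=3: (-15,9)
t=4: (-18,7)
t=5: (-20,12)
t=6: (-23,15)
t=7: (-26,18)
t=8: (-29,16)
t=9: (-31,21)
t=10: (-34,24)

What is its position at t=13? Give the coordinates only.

(-42,30)

Step-to-step displacements: (-2,+5), (-3,+3), (-3,+3), (-3,-2), (-2,+5), (-3,+3), (-3,+3), (-3,-2), (-2,+5), (-3,+3) — a repeating cycle of length 4.
step 11: apply (-3,+3) → (-37,27)
step 12: apply (-3,-2) → (-40,25)
step 13: apply (-2,+5) → (-42,30)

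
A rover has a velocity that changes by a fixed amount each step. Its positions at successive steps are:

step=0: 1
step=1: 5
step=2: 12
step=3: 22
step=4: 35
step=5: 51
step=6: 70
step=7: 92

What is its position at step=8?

Taking differences between consecutive positions: +4, +7, +10, +13, +16, +19, +22. These grow by +3 each step.
step 8: 92 + 25 → 117

117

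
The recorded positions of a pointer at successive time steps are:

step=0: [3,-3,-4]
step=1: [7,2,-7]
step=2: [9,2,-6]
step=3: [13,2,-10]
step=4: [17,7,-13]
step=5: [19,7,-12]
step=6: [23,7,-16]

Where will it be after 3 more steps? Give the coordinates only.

[33,12,-22]

Differencing gives [+4,+5,-3], [+2,+0,+1], [+4,+0,-4], [+4,+5,-3], [+2,+0,+1], [+4,+0,-4]. This is the pattern [+4,+5,-3], [+2,+0,+1], [+4,+0,-4] repeated.
step 7: apply [+4,+5,-3] → [27,12,-19]
step 8: apply [+2,+0,+1] → [29,12,-18]
step 9: apply [+4,+0,-4] → [33,12,-22]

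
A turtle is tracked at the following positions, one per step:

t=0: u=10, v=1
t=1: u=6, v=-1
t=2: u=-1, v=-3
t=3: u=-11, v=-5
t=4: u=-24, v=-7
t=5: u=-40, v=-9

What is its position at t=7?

u=-81, v=-13

Successive displacements: (-4,-2), (-7,-2), (-10,-2), (-13,-2), (-16,-2) — each changes by (-3,+0).
step 6: u=-40, v=-9 + (-19,-2) → u=-59, v=-11
step 7: u=-59, v=-11 + (-22,-2) → u=-81, v=-13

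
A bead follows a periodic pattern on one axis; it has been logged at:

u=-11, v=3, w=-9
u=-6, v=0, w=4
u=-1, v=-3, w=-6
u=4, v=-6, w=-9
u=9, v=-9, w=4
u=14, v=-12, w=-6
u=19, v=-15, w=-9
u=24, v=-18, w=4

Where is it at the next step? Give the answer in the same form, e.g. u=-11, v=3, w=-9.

u=29, v=-21, w=-6

U: linear, +5 per step → 29 at step 8.
V: linear, -3 per step → -21 at step 8.
W: cycles through -9, 4, -6 every 3 steps. Step 8 lands at position 2 of the cycle → -6.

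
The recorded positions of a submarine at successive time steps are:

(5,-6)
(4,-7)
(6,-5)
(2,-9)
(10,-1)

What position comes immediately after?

Step-to-step displacements: (-1,-1), (+2,+2), (-4,-4), (+8,+8); each is -2× the previous.
step 5: (10,-1) + (-16,-16) → (-6,-17)

(-6,-17)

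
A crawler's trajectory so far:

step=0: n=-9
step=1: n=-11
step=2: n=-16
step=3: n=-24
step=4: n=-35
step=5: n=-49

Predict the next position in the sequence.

n=-66

First differences are -2, -5, -8, -11, -14; their common second difference is -3 (constant acceleration).
step 6: -49 − 17 → n=-66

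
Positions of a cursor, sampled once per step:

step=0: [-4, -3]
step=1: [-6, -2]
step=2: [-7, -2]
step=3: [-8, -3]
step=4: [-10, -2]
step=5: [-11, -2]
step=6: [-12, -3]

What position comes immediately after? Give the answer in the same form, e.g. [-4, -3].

[-14, -2]

Step-to-step displacements: [-2, +1], [-1, +0], [-1, -1], [-2, +1], [-1, +0], [-1, -1] — a repeating cycle of length 3.
step 7: apply [-2, +1] → [-14, -2]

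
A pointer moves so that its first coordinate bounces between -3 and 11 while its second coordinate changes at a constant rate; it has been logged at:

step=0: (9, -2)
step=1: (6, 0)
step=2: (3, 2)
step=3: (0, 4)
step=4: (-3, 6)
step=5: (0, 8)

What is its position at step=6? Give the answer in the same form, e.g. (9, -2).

(3, 10)

The first coordinate travels 3 per step and bounces off the walls at -3 and 11.
  step 6: 0 → 3
The second coordinate changes by +2 each step: at step 6 it is 10.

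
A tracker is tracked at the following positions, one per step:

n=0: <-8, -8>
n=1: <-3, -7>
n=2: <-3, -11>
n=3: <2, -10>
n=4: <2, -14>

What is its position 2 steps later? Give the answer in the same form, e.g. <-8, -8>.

Differencing gives <+5, +1>, <+0, -4>, <+5, +1>, <+0, -4>. This is the pattern <+5, +1>, <+0, -4> repeated.
step 5: apply <+5, +1> → <7, -13>
step 6: apply <+0, -4> → <7, -17>

<7, -17>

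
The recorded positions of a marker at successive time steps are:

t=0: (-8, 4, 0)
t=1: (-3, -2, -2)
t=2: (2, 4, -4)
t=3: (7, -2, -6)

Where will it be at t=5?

The first coordinate changes by +5 each step, so at step 5 it is -8 + 5·(5) = 17.
The second coordinate repeats the cycle [4, -2] with period 2; step 5 mod 2 = 1, giving -2.
The third coordinate changes by -2 each step, so at step 5 it is 0 + 5·(-2) = -10.

(17, -2, -10)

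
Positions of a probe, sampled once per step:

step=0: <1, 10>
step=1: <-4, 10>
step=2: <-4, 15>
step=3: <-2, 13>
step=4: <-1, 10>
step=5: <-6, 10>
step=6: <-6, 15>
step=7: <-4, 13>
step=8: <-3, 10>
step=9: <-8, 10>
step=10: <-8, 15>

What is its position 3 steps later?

Step-to-step displacements: <-5, +0>, <+0, +5>, <+2, -2>, <+1, -3>, <-5, +0>, <+0, +5>, <+2, -2>, <+1, -3>, <-5, +0>, <+0, +5> — a repeating cycle of length 4.
step 11: apply <+2, -2> → <-6, 13>
step 12: apply <+1, -3> → <-5, 10>
step 13: apply <-5, +0> → <-10, 10>

<-10, 10>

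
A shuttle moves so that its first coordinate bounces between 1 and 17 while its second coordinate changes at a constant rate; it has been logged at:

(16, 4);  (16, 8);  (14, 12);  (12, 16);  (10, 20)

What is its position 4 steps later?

The first coordinate reflects between 1 and 17, moving 2 per step.
  step 5: 10 → 8
  step 6: 8 → 6
  step 7: 6 → 4
  step 8: 4 → 2
The second coordinate changes by +4 each step: at step 8 it is 36.

(2, 36)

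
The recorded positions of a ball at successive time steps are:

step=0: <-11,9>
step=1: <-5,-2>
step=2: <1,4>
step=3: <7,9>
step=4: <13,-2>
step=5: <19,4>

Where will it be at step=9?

The first coordinate changes by +6 each step, so at step 9 it is -11 + 9·(6) = 43.
The second coordinate repeats the cycle [9, -2, 4] with period 3; step 9 mod 3 = 0, giving 9.

<43,9>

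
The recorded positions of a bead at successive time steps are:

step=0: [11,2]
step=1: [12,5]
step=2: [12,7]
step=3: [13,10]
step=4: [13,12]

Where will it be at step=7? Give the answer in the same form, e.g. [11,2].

[15,20]

Step-to-step displacements: [+1,+3], [+0,+2], [+1,+3], [+0,+2] — a repeating cycle of length 2.
step 5: apply [+1,+3] → [14,15]
step 6: apply [+0,+2] → [14,17]
step 7: apply [+1,+3] → [15,20]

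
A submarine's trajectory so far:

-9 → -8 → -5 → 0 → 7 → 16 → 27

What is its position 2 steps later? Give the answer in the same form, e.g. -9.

55

Successive displacements: +1, +3, +5, +7, +9, +11 — each changes by +2.
step 7: 27 + 13 → 40
step 8: 40 + 15 → 55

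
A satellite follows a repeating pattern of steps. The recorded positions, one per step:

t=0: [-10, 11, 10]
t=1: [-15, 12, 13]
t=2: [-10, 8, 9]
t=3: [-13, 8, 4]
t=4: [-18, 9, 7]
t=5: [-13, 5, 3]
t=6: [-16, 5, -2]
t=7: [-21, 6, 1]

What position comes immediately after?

[-16, 2, -3]

The moves between consecutive positions are [-5, +1, +3], [+5, -4, -4], [-3, +0, -5], [-5, +1, +3], [+5, -4, -4], [-3, +0, -5], [-5, +1, +3]; they repeat the 3-cycle [[-5, +1, +3], [+5, -4, -4], [-3, +0, -5]].
step 8: apply [+5, -4, -4] → [-16, 2, -3]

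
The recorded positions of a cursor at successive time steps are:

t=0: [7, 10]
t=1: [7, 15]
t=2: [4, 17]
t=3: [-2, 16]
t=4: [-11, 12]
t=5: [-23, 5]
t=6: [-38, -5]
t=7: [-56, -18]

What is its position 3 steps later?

[-128, -75]

Taking differences between consecutive positions: [+0, +5], [-3, +2], [-6, -1], [-9, -4], [-12, -7], [-15, -10], [-18, -13]. These grow by [-3, -3] each step.
step 8: [-56, -18] + [-21, -16] → [-77, -34]
step 9: [-77, -34] + [-24, -19] → [-101, -53]
step 10: [-101, -53] + [-27, -22] → [-128, -75]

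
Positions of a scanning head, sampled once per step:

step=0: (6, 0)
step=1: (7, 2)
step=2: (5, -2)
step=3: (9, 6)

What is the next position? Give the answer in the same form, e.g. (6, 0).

(1, -10)

Step-to-step displacements: (+1, +2), (-2, -4), (+4, +8); each is -2× the previous.
step 4: (9, 6) + (-8, -16) → (1, -10)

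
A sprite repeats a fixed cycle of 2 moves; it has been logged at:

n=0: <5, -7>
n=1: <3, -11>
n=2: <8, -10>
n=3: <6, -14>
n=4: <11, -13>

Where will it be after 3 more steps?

<12, -20>

Differencing gives <-2, -4>, <+5, +1>, <-2, -4>, <+5, +1>. This is the pattern <-2, -4>, <+5, +1> repeated.
step 5: apply <-2, -4> → <9, -17>
step 6: apply <+5, +1> → <14, -16>
step 7: apply <-2, -4> → <12, -20>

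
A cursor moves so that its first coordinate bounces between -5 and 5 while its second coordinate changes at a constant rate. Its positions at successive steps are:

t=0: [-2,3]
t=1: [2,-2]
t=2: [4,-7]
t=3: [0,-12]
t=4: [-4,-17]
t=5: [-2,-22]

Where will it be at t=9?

The first coordinate travels 4 per step and bounces off the walls at -5 and 5.
  step 6: -2 → 2
  step 7: 2 → 4
  step 8: 4 → 0
  step 9: 0 → -4
The second coordinate changes by -5 each step: at step 9 it is -42.

[-4,-42]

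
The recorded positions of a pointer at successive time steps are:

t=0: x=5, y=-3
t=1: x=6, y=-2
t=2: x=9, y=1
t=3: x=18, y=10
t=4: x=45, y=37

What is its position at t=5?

x=126, y=118

Consecutive displacements (+1, +1), (+3, +3), (+9, +9), (+27, +27) scale by a factor of 3 each step.
step 5: x=45, y=37 + (+81, +81) → x=126, y=118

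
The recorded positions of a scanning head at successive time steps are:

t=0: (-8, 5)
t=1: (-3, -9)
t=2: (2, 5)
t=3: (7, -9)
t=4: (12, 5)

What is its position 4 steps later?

The first coordinate changes by +5 each step, so at step 8 it is -8 + 8·(5) = 32.
The second coordinate repeats the cycle [5, -9] with period 2; step 8 mod 2 = 0, giving 5.

(32, 5)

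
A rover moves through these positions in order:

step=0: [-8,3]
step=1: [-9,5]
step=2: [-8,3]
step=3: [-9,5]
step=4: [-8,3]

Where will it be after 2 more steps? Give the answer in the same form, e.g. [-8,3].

Step-to-step displacements: [-1,+2], [+1,-2], [-1,+2], [+1,-2]; each is -1× the previous.
step 5: [-8,3] + [-1,+2] → [-9,5]
step 6: [-9,5] + [+1,-2] → [-8,3]

[-8,3]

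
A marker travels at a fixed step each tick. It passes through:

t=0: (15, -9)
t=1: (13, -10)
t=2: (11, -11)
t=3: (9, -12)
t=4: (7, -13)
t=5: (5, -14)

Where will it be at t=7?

(1, -16)

The position changes by (-2, -1) every step.
step 6: (5, -14) + (-2, -1) → (3, -15)
step 7: (3, -15) + (-2, -1) → (1, -16)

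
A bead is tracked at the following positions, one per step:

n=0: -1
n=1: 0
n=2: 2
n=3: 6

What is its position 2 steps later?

Consecutive displacements +1, +2, +4 scale by a factor of 2 each step.
step 4: 6 + 8 → 14
step 5: 14 + 16 → 30

30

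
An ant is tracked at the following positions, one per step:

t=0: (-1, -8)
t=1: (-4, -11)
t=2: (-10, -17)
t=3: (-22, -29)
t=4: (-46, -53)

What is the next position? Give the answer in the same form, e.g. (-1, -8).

(-94, -101)

Consecutive displacements (-3, -3), (-6, -6), (-12, -12), (-24, -24) scale by a factor of 2 each step.
step 5: (-46, -53) + (-48, -48) → (-94, -101)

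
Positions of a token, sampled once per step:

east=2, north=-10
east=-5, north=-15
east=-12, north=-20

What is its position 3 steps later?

Constant displacement of (-7, -5) per step.
step 3: east=-12, north=-20 + (-7, -5) → east=-19, north=-25
step 4: east=-19, north=-25 + (-7, -5) → east=-26, north=-30
step 5: east=-26, north=-30 + (-7, -5) → east=-33, north=-35

east=-33, north=-35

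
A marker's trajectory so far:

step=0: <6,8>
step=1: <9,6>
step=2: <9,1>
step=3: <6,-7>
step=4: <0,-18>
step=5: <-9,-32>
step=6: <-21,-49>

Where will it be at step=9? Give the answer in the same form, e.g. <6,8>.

<-75,-118>

Successive displacements: <+3,-2>, <+0,-5>, <-3,-8>, <-6,-11>, <-9,-14>, <-12,-17> — each changes by <-3,-3>.
step 7: <-21,-49> + <-15,-20> → <-36,-69>
step 8: <-36,-69> + <-18,-23> → <-54,-92>
step 9: <-54,-92> + <-21,-26> → <-75,-118>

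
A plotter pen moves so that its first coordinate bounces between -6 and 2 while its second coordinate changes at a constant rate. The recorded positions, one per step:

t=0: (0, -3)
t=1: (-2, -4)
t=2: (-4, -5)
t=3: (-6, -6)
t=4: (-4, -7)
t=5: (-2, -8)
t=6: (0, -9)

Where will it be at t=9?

The first coordinate travels 2 per step and bounces off the walls at -6 and 2.
  step 7: 0 → 2
  step 8: 2 → 0
  step 9: 0 → -2
The second coordinate changes by -1 each step: at step 9 it is -12.

(-2, -12)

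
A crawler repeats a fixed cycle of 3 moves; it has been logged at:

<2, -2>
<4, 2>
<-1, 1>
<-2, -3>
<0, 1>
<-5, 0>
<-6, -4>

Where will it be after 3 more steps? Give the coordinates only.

<-10, -5>

Step-to-step displacements: <+2, +4>, <-5, -1>, <-1, -4>, <+2, +4>, <-5, -1>, <-1, -4> — a repeating cycle of length 3.
step 7: apply <+2, +4> → <-4, 0>
step 8: apply <-5, -1> → <-9, -1>
step 9: apply <-1, -4> → <-10, -5>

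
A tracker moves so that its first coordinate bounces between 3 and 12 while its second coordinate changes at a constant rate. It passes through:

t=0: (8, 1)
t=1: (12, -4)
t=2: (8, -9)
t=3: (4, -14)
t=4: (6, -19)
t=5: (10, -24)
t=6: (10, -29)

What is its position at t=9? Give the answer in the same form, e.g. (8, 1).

The first coordinate reflects between 3 and 12, moving 4 per step.
  step 7: 10 → 6
  step 8: 6 → 4
  step 9: 4 → 8
The second coordinate changes by -5 each step: at step 9 it is -44.

(8, -44)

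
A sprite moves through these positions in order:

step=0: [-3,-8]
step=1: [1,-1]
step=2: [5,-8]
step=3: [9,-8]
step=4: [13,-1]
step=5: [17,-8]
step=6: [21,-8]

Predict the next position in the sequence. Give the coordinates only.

[25,-1]

First: linear, +4 per step → 25 at step 7.
Second: cycles through -8, -1, -8 every 3 steps. Step 7 lands at position 1 of the cycle → -1.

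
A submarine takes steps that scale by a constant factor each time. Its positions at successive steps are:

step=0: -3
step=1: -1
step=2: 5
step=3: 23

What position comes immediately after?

Step-to-step displacements: +2, +6, +18; each is 3× the previous.
step 4: 23 + 54 → 77

77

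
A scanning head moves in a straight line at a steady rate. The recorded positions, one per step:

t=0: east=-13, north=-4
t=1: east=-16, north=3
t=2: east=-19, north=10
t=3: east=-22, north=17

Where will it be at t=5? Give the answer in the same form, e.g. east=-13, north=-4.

The position changes by (-3, +7) every step.
step 4: east=-22, north=17 + (-3, +7) → east=-25, north=24
step 5: east=-25, north=24 + (-3, +7) → east=-28, north=31

east=-28, north=31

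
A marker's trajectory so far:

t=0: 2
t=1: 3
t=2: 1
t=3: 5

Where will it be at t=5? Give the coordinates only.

13

The jumps are +1, -2, +4 — a geometric progression with ratio -2.
step 4: 5 − 8 → -3
step 5: -3 + 16 → 13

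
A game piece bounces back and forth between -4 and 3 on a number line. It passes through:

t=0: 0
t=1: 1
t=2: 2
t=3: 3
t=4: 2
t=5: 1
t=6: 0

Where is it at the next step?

The value reflects between -4 and 3, moving 1 per step.
  step 7: 0 → -1

-1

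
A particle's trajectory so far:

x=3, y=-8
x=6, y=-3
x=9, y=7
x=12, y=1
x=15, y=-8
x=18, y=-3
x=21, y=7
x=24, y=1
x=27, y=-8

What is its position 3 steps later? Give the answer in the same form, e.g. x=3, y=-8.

The x coordinate changes by +3 each step, so at step 11 it is 3 + 11·(3) = 36.
The y coordinate repeats the cycle [-8, -3, 7, 1] with period 4; step 11 mod 4 = 3, giving 1.

x=36, y=1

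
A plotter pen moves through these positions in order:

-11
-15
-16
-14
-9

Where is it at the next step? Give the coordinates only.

First differences are -4, -1, +2, +5; their common second difference is +3 (constant acceleration).
step 5: -9 + 8 → -1

-1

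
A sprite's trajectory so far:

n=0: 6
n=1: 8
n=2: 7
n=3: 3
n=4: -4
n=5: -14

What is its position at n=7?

Taking differences between consecutive positions: +2, -1, -4, -7, -10. These grow by -3 each step.
step 6: -14 − 13 → -27
step 7: -27 − 16 → -43

-43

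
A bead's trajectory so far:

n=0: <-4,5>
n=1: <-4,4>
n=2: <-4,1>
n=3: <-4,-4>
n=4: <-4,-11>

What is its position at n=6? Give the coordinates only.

Taking differences between consecutive positions: <+0,-1>, <+0,-3>, <+0,-5>, <+0,-7>. These grow by <+0,-2> each step.
step 5: <-4,-11> + <+0,-9> → <-4,-20>
step 6: <-4,-20> + <+0,-11> → <-4,-31>

<-4,-31>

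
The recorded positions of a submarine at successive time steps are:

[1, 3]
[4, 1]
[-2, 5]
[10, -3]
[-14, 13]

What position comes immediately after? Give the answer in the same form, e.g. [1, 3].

[34, -19]

The jumps are [+3, -2], [-6, +4], [+12, -8], [-24, +16] — a geometric progression with ratio -2.
step 5: [-14, 13] + [+48, -32] → [34, -19]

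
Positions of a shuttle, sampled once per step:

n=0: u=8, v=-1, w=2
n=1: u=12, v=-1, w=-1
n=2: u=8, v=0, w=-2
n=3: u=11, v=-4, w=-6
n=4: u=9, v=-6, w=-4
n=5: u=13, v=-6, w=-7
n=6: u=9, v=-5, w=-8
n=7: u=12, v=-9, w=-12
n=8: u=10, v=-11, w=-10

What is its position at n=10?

The moves between consecutive positions are (+4, +0, -3), (-4, +1, -1), (+3, -4, -4), (-2, -2, +2), (+4, +0, -3), (-4, +1, -1), (+3, -4, -4), (-2, -2, +2); they repeat the 4-cycle [(+4, +0, -3), (-4, +1, -1), (+3, -4, -4), (-2, -2, +2)].
step 9: apply (+4, +0, -3) → u=14, v=-11, w=-13
step 10: apply (-4, +1, -1) → u=10, v=-10, w=-14

u=10, v=-10, w=-14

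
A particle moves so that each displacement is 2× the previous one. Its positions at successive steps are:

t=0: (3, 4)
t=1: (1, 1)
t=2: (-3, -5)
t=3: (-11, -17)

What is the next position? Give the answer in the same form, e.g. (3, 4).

(-27, -41)

The jumps are (-2, -3), (-4, -6), (-8, -12) — a geometric progression with ratio 2.
step 4: (-11, -17) + (-16, -24) → (-27, -41)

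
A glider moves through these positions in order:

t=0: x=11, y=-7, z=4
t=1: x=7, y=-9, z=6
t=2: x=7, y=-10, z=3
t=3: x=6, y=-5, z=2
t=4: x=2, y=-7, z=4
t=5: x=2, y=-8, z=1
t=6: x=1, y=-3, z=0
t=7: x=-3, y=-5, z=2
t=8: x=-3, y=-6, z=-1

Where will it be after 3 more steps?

Step-to-step displacements: (-4,-2,+2), (+0,-1,-3), (-1,+5,-1), (-4,-2,+2), (+0,-1,-3), (-1,+5,-1), (-4,-2,+2), (+0,-1,-3) — a repeating cycle of length 3.
step 9: apply (-1,+5,-1) → x=-4, y=-1, z=-2
step 10: apply (-4,-2,+2) → x=-8, y=-3, z=0
step 11: apply (+0,-1,-3) → x=-8, y=-4, z=-3

x=-8, y=-4, z=-3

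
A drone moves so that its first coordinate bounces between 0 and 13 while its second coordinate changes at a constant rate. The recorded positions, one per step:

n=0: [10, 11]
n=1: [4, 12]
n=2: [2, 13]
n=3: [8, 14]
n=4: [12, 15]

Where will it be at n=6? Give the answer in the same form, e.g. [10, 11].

[0, 17]

The first coordinate travels 6 per step and bounces off the walls at 0 and 13.
  step 5: 12 → 6
  step 6: 6 → 0
The second coordinate changes by +1 each step: at step 6 it is 17.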